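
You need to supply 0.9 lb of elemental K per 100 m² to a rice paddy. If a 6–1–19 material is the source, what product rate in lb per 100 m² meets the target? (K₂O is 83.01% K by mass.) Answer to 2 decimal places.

5.71 lb of product per hundred sq m

As K₂O: 0.9 / 0.8301 = 1.08421 lb per 100 m².
Product per 100 m² = 1.08421 / 19% = 5.70635 lb.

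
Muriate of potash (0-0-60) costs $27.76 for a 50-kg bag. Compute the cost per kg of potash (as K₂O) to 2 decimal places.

K₂O in bag = 50 × 60% = 30 kg.
Cost per kg K₂O = $27.76 / 30 = $0.9253.

$0.93 per kg K₂O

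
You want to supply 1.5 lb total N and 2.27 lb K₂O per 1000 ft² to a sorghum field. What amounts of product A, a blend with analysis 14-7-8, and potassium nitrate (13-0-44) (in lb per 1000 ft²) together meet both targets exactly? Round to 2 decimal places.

Per-1000 ft² balance (a = product A, b = potassium nitrate):
N: 0.14·a + 0.13·b = 1.5
K₂O: 0.08·a + 0.44·b = 2.27
From row1: a = (1.5 − 0.13·b) / 0.14.
Into row2: 0.08·(1.5 − 0.13·b)/0.14 + 0.44·b = 2.27 → b = 3.86328, a = 7.12695.

7.13 lb product A, 3.86 lb potassium nitrate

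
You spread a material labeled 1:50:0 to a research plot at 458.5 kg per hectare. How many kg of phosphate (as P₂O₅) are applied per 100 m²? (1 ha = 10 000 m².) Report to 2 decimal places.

2.29 kg P₂O₅ per hundred sq m

P₂O₅ per hectare = 458.5 × 50% = 229.25 kg.
Convert to per 100 m²: 229.25 × 0.01 = 2.2925 kg.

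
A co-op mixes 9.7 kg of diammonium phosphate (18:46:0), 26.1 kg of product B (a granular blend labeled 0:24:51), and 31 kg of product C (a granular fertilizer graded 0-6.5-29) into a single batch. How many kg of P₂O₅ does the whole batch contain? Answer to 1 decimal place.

12.7 kg P₂O₅

P₂O₅ mass = 46%×9.7 + 24%×26.1 + 6.5%×31 = 12.741 kg.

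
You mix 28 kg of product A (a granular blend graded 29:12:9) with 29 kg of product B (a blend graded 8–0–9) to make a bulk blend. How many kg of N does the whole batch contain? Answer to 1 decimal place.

10.4 kg N

N mass = 29%×28 + 8%×29 = 10.44 kg.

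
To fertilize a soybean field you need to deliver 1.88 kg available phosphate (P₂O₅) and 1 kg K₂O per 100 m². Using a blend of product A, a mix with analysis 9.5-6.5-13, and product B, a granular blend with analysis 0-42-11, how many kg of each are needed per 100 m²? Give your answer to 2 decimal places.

4.49 kg product A, 3.78 kg product B

With a, b = kg per 100 m² of product A and product B:
P₂O₅: 0.065·a + 0.42·b = 1.88
K₂O: 0.13·a + 0.11·b = 1
From row1: a = (1.88 − 0.42·b) / 0.065.
Into row2: 0.13·(1.88 − 0.42·b)/0.065 + 0.11·b = 1 → b = 3.78082, a = 4.49315.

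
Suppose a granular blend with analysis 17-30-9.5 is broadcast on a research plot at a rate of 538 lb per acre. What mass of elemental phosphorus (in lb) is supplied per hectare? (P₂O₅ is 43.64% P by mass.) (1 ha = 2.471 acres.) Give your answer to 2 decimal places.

174.04 lb P per hectare

P₂O₅ per acre = 538 × 30% = 161.4 lb.
Elemental P = 161.4 × 0.4364 = 70.435 lb per acre.
Convert to per hectare: 70.435 × 2.471 = 174.0448 lb.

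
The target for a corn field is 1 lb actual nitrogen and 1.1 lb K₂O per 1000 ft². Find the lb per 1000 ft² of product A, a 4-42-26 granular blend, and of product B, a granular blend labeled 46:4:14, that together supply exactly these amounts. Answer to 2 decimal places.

With a, b = lb per 1000 ft² of product A and product B:
N: 0.04·a + 0.46·b = 1
K₂O: 0.26·a + 0.14·b = 1.1
Solving simultaneously: a = 3.21053, b = 1.89474.

3.21 lb product A, 1.89 lb product B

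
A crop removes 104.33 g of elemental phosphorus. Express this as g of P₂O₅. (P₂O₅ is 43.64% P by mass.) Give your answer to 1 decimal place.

P₂O₅ = 104.33 / 0.4364 = 239.07 g.

239.1 g P₂O₅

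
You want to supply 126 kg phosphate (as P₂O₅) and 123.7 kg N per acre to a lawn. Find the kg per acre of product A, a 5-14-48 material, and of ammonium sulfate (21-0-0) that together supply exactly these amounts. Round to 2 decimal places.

Per-acre balance (a = product A, b = ammonium sulfate):
P₂O₅: 0.14·a + 0·b = 126
N: 0.05·a + 0.21·b = 123.7
Eliminate a: (row1) − 0.14/0.05·(row2) → -0.588·b = -220.36, so b = 374.762.
Back-substitute: a = (126 − 0·374.762) / 0.14 = 900.

900.00 kg product A, 374.76 kg ammonium sulfate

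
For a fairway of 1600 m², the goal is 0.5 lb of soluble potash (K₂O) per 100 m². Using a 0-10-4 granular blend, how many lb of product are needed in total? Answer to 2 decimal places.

Product per 100 m² = 0.5 / 4% = 12.5 lb.
Total product = 12.5 × 1600 / 100 = 200 lb.

200.00 lb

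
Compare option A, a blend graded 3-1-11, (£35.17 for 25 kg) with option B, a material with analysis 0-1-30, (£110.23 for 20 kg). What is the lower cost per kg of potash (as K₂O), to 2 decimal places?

option A: K₂O per bag = 25 × 11% = 2.75 kg; cost = 35.17 / 2.75 = £12.7891/kg K₂O.
option B: K₂O per bag = 20 × 30% = 6 kg; cost = 110.23 / 6 = £18.3717/kg K₂O.
option A is cheaper.

£12.79 per kg K₂O (option A)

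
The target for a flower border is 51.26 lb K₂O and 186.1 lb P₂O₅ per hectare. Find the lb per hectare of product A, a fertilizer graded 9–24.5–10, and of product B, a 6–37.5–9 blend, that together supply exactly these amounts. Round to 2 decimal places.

Let a = lb of product A, b = lb of product B (per hectare).
K₂O: 0.1·a + 0.09·b = 51.26
P₂O₅: 0.245·a + 0.375·b = 186.1
Eliminate a: (row1) − 0.1/0.245·(row2) → -0.0630612·b = -24.6992, so b = 391.6699.
Back-substitute: a = (51.26 − 0.09·391.6699) / 0.1 = 160.097.

160.10 lb product A, 391.67 lb product B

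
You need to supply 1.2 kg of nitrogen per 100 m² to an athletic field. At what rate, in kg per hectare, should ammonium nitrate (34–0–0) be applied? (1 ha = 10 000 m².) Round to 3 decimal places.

Product per 100 m² = 1.2 / 34% = 3.52941 kg.
Convert to per hectare: 3.52941 × 100 = 352.9412 kg.

352.941 kg of product per hectare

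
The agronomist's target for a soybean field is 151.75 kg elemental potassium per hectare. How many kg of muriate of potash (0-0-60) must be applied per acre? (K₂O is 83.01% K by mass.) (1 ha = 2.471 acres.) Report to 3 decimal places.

As K₂O: 151.75 / 0.8301 = 182.809 kg per hectare.
Product per hectare = 182.809 / 60% = 304.682 kg.
Convert to per acre: 304.682 × 0.404694 = 123.3032 kg.

123.303 kg of product per acre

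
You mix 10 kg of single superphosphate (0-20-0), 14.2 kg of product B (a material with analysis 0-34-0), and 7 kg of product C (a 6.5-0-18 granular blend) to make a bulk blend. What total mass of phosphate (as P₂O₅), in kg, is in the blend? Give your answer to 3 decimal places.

P₂O₅ mass = 20%×10 + 34%×14.2 + 0%×7 = 6.828 kg.

6.828 kg P₂O₅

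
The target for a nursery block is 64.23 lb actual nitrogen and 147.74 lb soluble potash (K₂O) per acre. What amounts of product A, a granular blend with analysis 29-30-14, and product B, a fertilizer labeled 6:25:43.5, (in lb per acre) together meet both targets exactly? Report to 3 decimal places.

With a, b = lb per acre of product A and product B:
N: 0.29·a + 0.06·b = 64.23
K₂O: 0.14·a + 0.435·b = 147.74
Solving simultaneously: a = 162.0013, b = 287.4938.

162.001 lb product A, 287.494 lb product B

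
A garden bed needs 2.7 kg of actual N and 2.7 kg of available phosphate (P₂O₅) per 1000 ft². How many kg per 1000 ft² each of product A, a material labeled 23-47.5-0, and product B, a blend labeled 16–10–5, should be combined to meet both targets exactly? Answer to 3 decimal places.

Let a = kg of product A, b = kg of product B (per 1000 ft²).
N: 0.23·a + 0.16·b = 2.7
P₂O₅: 0.475·a + 0.1·b = 2.7
From row1: a = (2.7 − 0.16·b) / 0.23.
Into row2: 0.475·(2.7 − 0.16·b)/0.23 + 0.1·b = 2.7 → b = 12.4811, a = 3.0566.

3.057 kg product A, 12.481 kg product B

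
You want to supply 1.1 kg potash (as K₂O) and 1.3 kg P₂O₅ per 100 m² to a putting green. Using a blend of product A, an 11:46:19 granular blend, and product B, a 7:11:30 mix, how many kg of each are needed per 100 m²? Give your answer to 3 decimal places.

Let a = kg of product A, b = kg of product B (per 100 m²).
K₂O: 0.19·a + 0.3·b = 1.1
P₂O₅: 0.46·a + 0.11·b = 1.3
From row1: a = (1.1 − 0.3·b) / 0.19.
Into row2: 0.46·(1.1 − 0.3·b)/0.19 + 0.11·b = 1.3 → b = 2.21178, a = 2.29718.

2.297 kg product A, 2.212 kg product B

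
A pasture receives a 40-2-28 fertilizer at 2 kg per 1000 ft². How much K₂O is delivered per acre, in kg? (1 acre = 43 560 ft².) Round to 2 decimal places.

24.39 kg K₂O per acre

K₂O per 1000 ft² = 2 × 28% = 0.56 kg.
Convert to per acre: 0.56 × 43.56 = 24.3936 kg.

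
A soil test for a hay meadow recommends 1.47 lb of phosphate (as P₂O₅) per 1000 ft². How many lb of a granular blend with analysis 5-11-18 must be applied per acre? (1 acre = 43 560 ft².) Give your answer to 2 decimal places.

582.12 lb of product per acre

Product per 1000 ft² = 1.47 / 11% = 13.3636 lb.
Convert to per acre: 13.3636 × 43.56 = 582.12 lb.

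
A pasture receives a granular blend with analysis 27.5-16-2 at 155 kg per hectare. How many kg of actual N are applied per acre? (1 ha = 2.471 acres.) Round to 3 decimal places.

nitrogen per hectare = 155 × 27.5% = 42.625 kg.
Convert to per acre: 42.625 × 0.404694 = 17.2501 kg.

17.250 kg N per acre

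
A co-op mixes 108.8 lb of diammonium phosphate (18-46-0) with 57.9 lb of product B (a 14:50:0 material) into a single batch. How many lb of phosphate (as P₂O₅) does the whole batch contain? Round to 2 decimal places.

P₂O₅ mass = 46%×108.8 + 50%×57.9 = 78.998 lb.

79.00 lb P₂O₅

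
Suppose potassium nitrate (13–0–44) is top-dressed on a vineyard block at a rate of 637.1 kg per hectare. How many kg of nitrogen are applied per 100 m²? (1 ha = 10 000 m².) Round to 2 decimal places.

nitrogen per hectare = 637.1 × 13% = 82.823 kg.
Convert to per 100 m²: 82.823 × 0.01 = 0.82823 kg.

0.83 kg N per hundred sq m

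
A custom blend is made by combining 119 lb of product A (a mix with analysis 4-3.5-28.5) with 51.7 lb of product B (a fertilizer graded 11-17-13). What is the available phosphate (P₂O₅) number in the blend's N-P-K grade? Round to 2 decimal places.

7.59% P₂O₅

Total mass = 119 + 51.7 = 170.7 lb.
P₂O₅ mass = 3.5%×119 + 17%×51.7 = 12.954 lb.
% P₂O₅ = 12.954 / 170.7 = 7.58875%.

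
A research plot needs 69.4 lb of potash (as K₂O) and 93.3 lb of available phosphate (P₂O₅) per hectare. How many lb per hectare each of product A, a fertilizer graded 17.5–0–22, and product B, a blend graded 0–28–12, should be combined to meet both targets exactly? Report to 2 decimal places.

Let a = lb of product A, b = lb of product B (per hectare).
K₂O: 0.22·a + 0.12·b = 69.4
P₂O₅: 0·a + 0.28·b = 93.3
Solving simultaneously: a = 133.701, b = 333.214.

133.70 lb product A, 333.21 lb product B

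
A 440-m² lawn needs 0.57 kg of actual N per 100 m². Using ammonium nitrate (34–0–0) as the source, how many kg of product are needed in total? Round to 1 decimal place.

7.4 kg

Product per 100 m² = 0.57 / 34% = 1.67647 kg.
Total product = 1.67647 × 440 / 100 = 7.37647 kg.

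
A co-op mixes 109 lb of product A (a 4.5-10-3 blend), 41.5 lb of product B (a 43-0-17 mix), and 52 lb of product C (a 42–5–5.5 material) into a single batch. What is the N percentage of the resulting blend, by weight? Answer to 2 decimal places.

Total mass = 109 + 41.5 + 52 = 202.5 lb.
N mass = 4.5%×109 + 43%×41.5 + 42%×52 = 44.59 lb.
% N = 44.59 / 202.5 = 22.0198%.

22.02% N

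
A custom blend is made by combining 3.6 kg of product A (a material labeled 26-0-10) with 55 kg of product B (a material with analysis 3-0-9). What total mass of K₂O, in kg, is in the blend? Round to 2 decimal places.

5.31 kg K₂O

K₂O mass = 10%×3.6 + 9%×55 = 5.31 kg.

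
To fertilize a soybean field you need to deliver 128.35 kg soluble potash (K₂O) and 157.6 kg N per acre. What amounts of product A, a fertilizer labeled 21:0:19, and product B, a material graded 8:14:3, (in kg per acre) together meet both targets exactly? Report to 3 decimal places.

622.472 kg product A, 336.011 kg product B

With a, b = kg per acre of product A and product B:
K₂O: 0.19·a + 0.03·b = 128.35
N: 0.21·a + 0.08·b = 157.6
Eliminate b: (row1) − 0.03/0.08·(row2) → 0.11125·a = 69.25, so a = 622.4719.
Then b = (157.6 − 0.21·622.4719) / 0.08 = 336.0112.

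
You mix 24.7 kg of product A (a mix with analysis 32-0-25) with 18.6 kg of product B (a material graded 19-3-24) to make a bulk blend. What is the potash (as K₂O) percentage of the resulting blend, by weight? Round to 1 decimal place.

Total mass = 24.7 + 18.6 = 43.3 kg.
K₂O mass = 25%×24.7 + 24%×18.6 = 10.639 kg.
% K₂O = 10.639 / 43.3 = 24.5704%.

24.6% K₂O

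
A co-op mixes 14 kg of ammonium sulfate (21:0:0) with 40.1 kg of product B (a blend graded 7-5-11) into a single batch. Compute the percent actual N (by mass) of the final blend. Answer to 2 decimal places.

Total mass = 14 + 40.1 = 54.1 kg.
N mass = 21%×14 + 7%×40.1 = 5.747 kg.
% N = 5.747 / 54.1 = 10.6229%.

10.62% N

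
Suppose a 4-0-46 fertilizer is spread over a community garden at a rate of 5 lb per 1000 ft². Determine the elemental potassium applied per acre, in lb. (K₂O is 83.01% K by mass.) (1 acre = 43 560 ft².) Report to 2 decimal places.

83.17 lb K per acre

K₂O per 1000 ft² = 5 × 46% = 2.3 lb.
Elemental K = 2.3 × 0.8301 = 1.90923 lb per 1000 ft².
Convert to per acre: 1.90923 × 43.56 = 83.1661 lb.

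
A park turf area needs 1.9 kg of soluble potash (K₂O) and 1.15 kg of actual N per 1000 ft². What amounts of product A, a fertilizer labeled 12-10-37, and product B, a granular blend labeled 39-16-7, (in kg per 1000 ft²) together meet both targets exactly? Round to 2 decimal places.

4.86 kg product A, 1.45 kg product B

Let a = kg of product A, b = kg of product B (per 1000 ft²).
K₂O: 0.37·a + 0.07·b = 1.9
N: 0.12·a + 0.39·b = 1.15
Eliminate a: (row1) − 0.37/0.12·(row2) → -1.1325·b = -1.64583, so b = 1.45327.
Back-substitute: a = (1.9 − 0.07·1.45327) / 0.37 = 4.86019.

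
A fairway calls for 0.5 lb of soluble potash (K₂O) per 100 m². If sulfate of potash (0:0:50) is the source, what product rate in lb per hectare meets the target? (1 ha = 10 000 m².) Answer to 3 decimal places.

Product per 100 m² = 0.5 / 50% = 1 lb.
Convert to per hectare: 1 × 100 = 100 lb.

100.000 lb of product per hectare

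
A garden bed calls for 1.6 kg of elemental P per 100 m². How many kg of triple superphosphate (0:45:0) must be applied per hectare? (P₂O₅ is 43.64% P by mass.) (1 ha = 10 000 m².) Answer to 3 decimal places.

814.747 kg of product per hectare

As P₂O₅: 1.6 / 0.4364 = 3.66636 kg per 100 m².
Product per 100 m² = 3.66636 / 45% = 8.14747 kg.
Convert to per hectare: 8.14747 × 100 = 814.7469 kg.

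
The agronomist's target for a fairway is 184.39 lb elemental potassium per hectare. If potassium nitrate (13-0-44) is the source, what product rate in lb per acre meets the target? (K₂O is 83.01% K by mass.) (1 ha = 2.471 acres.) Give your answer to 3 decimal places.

204.306 lb of product per acre

As K₂O: 184.39 / 0.8301 = 222.13 lb per hectare.
Product per hectare = 222.13 / 44% = 504.841 lb.
Convert to per acre: 504.841 × 0.404694 = 204.3062 lb.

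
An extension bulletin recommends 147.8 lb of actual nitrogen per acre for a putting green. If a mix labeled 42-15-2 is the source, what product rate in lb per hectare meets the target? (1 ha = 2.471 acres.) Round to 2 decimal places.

869.56 lb of product per hectare

Product per acre = 147.8 / 42% = 351.905 lb.
Convert to per hectare: 351.905 × 2.471 = 869.557 lb.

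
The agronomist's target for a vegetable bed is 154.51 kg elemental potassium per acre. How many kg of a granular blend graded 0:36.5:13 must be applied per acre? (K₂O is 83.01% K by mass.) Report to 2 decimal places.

1431.80 kg of product per acre

As K₂O: 154.51 / 0.8301 = 186.134 kg per acre.
Product per acre = 186.134 / 13% = 1431.802 kg.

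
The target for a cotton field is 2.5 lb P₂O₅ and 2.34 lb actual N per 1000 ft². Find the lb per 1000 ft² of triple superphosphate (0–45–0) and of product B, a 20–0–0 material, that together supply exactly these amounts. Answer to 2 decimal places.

5.56 lb triple superphosphate, 11.70 lb product B

Per-1000 ft² balance (a = triple superphosphate, b = product B):
P₂O₅: 0.45·a + 0·b = 2.5
N: 0·a + 0.2·b = 2.34
Solving simultaneously: a = 5.55556, b = 11.7.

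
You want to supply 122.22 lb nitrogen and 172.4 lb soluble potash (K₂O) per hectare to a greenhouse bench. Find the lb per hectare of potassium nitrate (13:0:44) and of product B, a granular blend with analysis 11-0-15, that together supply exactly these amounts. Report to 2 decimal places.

21.83 lb potassium nitrate, 1085.29 lb product B

With a, b = lb per hectare of potassium nitrate and product B:
N: 0.13·a + 0.11·b = 122.22
K₂O: 0.44·a + 0.15·b = 172.4
Eliminate b: (row1) − 0.11/0.15·(row2) → -0.192667·a = -4.20667, so a = 21.8339.
Then b = (172.4 − 0.44·21.8339) / 0.15 = 1085.287.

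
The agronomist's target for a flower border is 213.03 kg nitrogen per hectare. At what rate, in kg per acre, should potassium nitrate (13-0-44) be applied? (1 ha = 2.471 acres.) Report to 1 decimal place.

663.2 kg of product per acre

Product per hectare = 213.03 / 13% = 1638.69 kg.
Convert to per acre: 1638.69 × 0.404694 = 663.17 kg.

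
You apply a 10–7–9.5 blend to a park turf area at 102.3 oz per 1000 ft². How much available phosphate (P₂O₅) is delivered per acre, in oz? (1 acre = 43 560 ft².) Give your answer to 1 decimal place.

311.9 oz P₂O₅ per acre

P₂O₅ per 1000 ft² = 102.3 × 7% = 7.161 oz.
Convert to per acre: 7.161 × 43.56 = 311.933 oz.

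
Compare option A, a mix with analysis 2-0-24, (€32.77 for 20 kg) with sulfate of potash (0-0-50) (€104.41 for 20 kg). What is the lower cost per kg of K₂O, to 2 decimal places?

option A: K₂O per bag = 20 × 24% = 4.8 kg; cost = 32.77 / 4.8 = €6.8271/kg K₂O.
sulfate of potash: K₂O per bag = 20 × 50% = 10 kg; cost = 104.41 / 10 = €10.4410/kg K₂O.
option A is cheaper.

€6.83 per kg K₂O (option A)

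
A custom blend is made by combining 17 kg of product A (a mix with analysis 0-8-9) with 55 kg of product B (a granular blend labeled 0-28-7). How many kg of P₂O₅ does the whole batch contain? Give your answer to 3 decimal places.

16.760 kg P₂O₅

P₂O₅ mass = 8%×17 + 28%×55 = 16.76 kg.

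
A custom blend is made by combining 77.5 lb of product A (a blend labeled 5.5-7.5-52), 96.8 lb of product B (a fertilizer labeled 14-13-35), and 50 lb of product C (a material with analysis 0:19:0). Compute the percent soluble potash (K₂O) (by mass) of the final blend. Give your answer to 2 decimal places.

Total mass = 77.5 + 96.8 + 50 = 224.3 lb.
K₂O mass = 52%×77.5 + 35%×96.8 + 0%×50 = 74.18 lb.
% K₂O = 74.18 / 224.3 = 33.0718%.

33.07% K₂O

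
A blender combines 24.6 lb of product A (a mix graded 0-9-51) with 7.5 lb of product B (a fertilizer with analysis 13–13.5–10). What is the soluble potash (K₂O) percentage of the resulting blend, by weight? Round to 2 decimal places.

41.42% K₂O

Total mass = 24.6 + 7.5 = 32.1 lb.
K₂O mass = 51%×24.6 + 10%×7.5 = 13.296 lb.
% K₂O = 13.296 / 32.1 = 41.4206%.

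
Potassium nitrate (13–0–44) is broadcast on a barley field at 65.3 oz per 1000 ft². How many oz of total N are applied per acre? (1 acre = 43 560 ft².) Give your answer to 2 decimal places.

nitrogen per 1000 ft² = 65.3 × 13% = 8.489 oz.
Convert to per acre: 8.489 × 43.56 = 369.781 oz.

369.78 oz N per acre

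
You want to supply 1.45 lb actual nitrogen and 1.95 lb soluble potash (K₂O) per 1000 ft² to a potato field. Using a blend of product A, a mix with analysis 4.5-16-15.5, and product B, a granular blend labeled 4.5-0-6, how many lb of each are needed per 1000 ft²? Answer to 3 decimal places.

Per-1000 ft² balance (a = product A, b = product B):
N: 0.045·a + 0.045·b = 1.45
K₂O: 0.155·a + 0.06·b = 1.95
Eliminate b: (row1) − 0.045/0.06·(row2) → -0.07125·a = -0.0125, so a = 0.175439.
Then b = (1.95 − 0.155·0.175439) / 0.06 = 32.0468.

0.175 lb product A, 32.047 lb product B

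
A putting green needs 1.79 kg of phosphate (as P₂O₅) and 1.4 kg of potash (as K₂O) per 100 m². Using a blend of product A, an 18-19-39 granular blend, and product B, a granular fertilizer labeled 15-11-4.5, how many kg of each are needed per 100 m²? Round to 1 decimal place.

2.1 kg product A, 12.6 kg product B

Per-100 m² balance (a = product A, b = product B):
P₂O₅: 0.19·a + 0.11·b = 1.79
K₂O: 0.39·a + 0.045·b = 1.4
Eliminate b: (row1) − 0.11/0.045·(row2) → -0.763333·a = -1.63222, so a = 2.13828.
Then b = (1.4 − 0.39·2.13828) / 0.045 = 12.5793.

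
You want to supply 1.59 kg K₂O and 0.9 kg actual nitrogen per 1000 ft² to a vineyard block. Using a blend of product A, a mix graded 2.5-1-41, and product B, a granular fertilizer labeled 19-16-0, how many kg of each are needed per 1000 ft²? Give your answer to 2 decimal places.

Per-1000 ft² balance (a = product A, b = product B):
K₂O: 0.41·a + 0·b = 1.59
N: 0.025·a + 0.19·b = 0.9
Solving simultaneously: a = 3.87805, b = 4.22657.

3.88 kg product A, 4.23 kg product B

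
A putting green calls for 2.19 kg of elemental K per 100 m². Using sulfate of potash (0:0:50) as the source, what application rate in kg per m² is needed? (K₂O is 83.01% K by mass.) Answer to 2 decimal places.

As K₂O: 2.19 / 0.8301 = 2.63824 kg per 100 m².
Product per 100 m² = 2.63824 / 50% = 5.27647 kg.
Convert to per m²: 5.27647 × 0.01 = 0.0527647 kg.

0.05 kg of product per sq m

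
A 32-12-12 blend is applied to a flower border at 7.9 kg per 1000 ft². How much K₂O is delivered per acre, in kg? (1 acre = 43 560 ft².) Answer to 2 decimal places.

41.29 kg K₂O per acre

K₂O per 1000 ft² = 7.9 × 12% = 0.948 kg.
Convert to per acre: 0.948 × 43.56 = 41.2949 kg.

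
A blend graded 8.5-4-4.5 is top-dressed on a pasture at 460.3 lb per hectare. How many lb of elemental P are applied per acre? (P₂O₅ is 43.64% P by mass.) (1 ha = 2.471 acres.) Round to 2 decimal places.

3.25 lb P per acre

P₂O₅ per hectare = 460.3 × 4% = 18.412 lb.
Elemental P = 18.412 × 0.4364 = 8.035 lb per hectare.
Convert to per acre: 8.035 × 0.404694 = 3.25172 lb.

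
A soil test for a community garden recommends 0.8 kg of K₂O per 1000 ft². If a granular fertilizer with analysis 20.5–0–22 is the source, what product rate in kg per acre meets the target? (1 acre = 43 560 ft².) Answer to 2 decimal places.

158.40 kg of product per acre

Product per 1000 ft² = 0.8 / 22% = 3.63636 kg.
Convert to per acre: 3.63636 × 43.56 = 158.4 kg.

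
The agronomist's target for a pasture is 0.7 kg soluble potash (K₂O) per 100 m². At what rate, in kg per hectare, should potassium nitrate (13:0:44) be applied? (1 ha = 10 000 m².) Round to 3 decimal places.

159.091 kg of product per hectare

Product per 100 m² = 0.7 / 44% = 1.59091 kg.
Convert to per hectare: 1.59091 × 100 = 159.0909 kg.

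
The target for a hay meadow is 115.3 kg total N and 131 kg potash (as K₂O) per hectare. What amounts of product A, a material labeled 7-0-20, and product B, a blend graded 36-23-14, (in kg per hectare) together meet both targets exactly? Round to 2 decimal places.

Let a = kg of product A, b = kg of product B (per hectare).
N: 0.07·a + 0.36·b = 115.3
K₂O: 0.2·a + 0.14·b = 131
Solving simultaneously: a = 498.682, b = 223.312.

498.68 kg product A, 223.31 kg product B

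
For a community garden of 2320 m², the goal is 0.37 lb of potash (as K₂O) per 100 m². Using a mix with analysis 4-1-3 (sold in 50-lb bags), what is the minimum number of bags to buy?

Product per 100 m² = 0.37 / 3% = 12.3333 lb.
Total product = 12.3333 × 2320 / 100 = 286.133 lb.
Bags = ⌈286.133 / 50⌉ = 6.

6 bags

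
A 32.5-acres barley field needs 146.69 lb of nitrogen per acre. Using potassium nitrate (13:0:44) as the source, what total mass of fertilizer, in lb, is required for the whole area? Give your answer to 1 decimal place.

Product per acre = 146.69 / 13% = 1128.38 lb.
Total product = 1128.38 × 32.5 = 36672.5 lb.

36672.5 lb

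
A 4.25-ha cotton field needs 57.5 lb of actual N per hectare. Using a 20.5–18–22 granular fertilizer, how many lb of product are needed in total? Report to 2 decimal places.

Product per hectare = 57.5 / 20.5% = 280.488 lb.
Total product = 280.488 × 4.25 = 1192.073 lb.

1192.07 lb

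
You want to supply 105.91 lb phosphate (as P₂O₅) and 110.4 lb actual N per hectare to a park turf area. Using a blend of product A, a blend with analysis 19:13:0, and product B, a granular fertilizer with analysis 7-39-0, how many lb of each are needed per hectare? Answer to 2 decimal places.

548.34 lb product A, 88.78 lb product B

Let a = lb of product A, b = lb of product B (per hectare).
P₂O₅: 0.13·a + 0.39·b = 105.91
N: 0.19·a + 0.07·b = 110.4
Solving simultaneously: a = 548.343, b = 88.7831.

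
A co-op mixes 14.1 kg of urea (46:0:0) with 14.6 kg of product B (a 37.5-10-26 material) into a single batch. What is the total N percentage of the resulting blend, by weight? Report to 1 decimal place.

41.7% N

Total mass = 14.1 + 14.6 = 28.7 kg.
N mass = 46%×14.1 + 37.5%×14.6 = 11.961 kg.
% N = 11.961 / 28.7 = 41.676%.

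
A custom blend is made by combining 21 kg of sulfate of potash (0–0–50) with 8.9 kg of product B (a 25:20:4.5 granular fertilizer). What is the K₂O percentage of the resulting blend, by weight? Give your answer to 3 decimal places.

Total mass = 21 + 8.9 = 29.9 kg.
K₂O mass = 50%×21 + 4.5%×8.9 = 10.9005 kg.
% K₂O = 10.9005 / 29.9 = 36.4565%.

36.457% K₂O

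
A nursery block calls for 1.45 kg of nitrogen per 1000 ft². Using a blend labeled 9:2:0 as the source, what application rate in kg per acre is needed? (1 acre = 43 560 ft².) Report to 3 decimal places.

Product per 1000 ft² = 1.45 / 9% = 16.1111 kg.
Convert to per acre: 16.1111 × 43.56 = 701.8 kg.

701.800 kg of product per acre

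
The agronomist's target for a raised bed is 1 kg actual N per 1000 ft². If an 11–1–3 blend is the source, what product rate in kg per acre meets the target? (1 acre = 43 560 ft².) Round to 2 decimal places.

Product per 1000 ft² = 1 / 11% = 9.09091 kg.
Convert to per acre: 9.09091 × 43.56 = 396 kg.

396.00 kg of product per acre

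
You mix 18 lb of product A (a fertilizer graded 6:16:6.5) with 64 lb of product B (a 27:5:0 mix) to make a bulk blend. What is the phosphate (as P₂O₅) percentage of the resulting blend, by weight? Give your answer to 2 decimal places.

7.41% P₂O₅

Total mass = 18 + 64 = 82 lb.
P₂O₅ mass = 16%×18 + 5%×64 = 6.08 lb.
% P₂O₅ = 6.08 / 82 = 7.41463%.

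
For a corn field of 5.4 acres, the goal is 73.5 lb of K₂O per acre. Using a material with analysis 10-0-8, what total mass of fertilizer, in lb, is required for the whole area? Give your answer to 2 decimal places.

Product per acre = 73.5 / 8% = 918.75 lb.
Total product = 918.75 × 5.4 = 4961.25 lb.

4961.25 lb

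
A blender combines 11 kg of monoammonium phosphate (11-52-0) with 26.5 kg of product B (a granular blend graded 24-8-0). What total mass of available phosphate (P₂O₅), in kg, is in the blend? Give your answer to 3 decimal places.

P₂O₅ mass = 52%×11 + 8%×26.5 = 7.84 kg.

7.840 kg P₂O₅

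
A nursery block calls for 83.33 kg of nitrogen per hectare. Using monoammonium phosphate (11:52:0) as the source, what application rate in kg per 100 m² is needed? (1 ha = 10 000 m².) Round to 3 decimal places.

Product per hectare = 83.33 / 11% = 757.545 kg.
Convert to per 100 m²: 757.545 × 0.01 = 7.57545 kg.

7.575 kg of product per hundred sq m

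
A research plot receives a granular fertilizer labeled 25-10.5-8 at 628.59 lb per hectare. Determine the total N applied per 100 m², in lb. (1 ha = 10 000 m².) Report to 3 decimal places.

1.571 lb N per hundred sq m

nitrogen per hectare = 628.59 × 25% = 157.148 lb.
Convert to per 100 m²: 157.148 × 0.01 = 1.57148 lb.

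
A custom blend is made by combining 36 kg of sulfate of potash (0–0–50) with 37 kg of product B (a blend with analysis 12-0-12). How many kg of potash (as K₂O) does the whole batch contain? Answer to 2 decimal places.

K₂O mass = 50%×36 + 12%×37 = 22.44 kg.

22.44 kg K₂O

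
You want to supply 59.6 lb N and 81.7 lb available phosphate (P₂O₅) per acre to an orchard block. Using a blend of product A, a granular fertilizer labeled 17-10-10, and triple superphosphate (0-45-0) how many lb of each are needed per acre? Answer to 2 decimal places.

Per-acre balance (a = product A, b = triple superphosphate):
N: 0.17·a + 0·b = 59.6
P₂O₅: 0.1·a + 0.45·b = 81.7
Eliminate b: (row1) − 0/0.45·(row2) → 0.17·a = 59.6, so a = 350.588.
Then b = (81.7 − 0.1·350.588) / 0.45 = 103.647.

350.59 lb product A, 103.65 lb triple superphosphate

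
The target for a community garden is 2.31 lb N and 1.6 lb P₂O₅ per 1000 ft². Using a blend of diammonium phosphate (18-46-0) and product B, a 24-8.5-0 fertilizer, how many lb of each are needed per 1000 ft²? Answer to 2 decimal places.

1.97 lb diammonium phosphate, 8.15 lb product B

Per-1000 ft² balance (a = diammonium phosphate, b = product B):
N: 0.18·a + 0.24·b = 2.31
P₂O₅: 0.46·a + 0.085·b = 1.6
Eliminate a: (row1) − 0.18/0.46·(row2) → 0.206739·b = 1.68391, so b = 8.14511.
Back-substitute: a = (2.31 − 0.24·8.14511) / 0.18 = 1.97319.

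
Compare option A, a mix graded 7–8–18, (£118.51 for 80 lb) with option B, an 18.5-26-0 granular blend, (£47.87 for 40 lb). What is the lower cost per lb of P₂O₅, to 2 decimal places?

£4.60 per lb P₂O₅ (option B)

option A: P₂O₅ per bag = 80 × 8% = 6.4 lb; cost = 118.51 / 6.4 = £18.5172/lb P₂O₅.
option B: P₂O₅ per bag = 40 × 26% = 10.4 lb; cost = 47.87 / 10.4 = £4.6029/lb P₂O₅.
option B is cheaper.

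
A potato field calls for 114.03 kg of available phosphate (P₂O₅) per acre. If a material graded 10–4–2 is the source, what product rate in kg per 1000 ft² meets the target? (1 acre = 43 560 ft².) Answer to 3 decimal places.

Product per acre = 114.03 / 4% = 2850.75 kg.
Convert to per 1000 ft²: 2850.75 × 0.0229568 = 65.4442 kg.

65.444 kg of product per thousand sq ft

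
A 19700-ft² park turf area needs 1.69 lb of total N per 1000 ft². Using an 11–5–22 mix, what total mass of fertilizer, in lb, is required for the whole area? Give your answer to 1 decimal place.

Product per 1000 ft² = 1.69 / 11% = 15.3636 lb.
Total product = 15.3636 × 19700 / 1000 = 302.664 lb.

302.7 lb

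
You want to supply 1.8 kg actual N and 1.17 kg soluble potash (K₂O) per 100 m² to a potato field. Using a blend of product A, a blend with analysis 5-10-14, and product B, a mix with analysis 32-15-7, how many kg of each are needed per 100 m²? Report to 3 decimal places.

6.015 kg product A, 4.685 kg product B

Per-100 m² balance (a = product A, b = product B):
N: 0.05·a + 0.32·b = 1.8
K₂O: 0.14·a + 0.07·b = 1.17
From row1: a = (1.8 − 0.32·b) / 0.05.
Into row2: 0.14·(1.8 − 0.32·b)/0.05 + 0.07·b = 1.17 → b = 4.68523, a = 6.01453.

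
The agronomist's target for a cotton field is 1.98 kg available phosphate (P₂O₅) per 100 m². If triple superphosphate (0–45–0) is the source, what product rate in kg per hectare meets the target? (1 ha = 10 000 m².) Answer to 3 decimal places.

440.000 kg of product per hectare

Product per 100 m² = 1.98 / 45% = 4.4 kg.
Convert to per hectare: 4.4 × 100 = 440 kg.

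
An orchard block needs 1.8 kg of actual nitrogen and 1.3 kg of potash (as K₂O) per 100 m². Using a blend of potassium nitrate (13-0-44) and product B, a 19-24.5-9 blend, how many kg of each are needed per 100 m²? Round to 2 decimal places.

1.18 kg potassium nitrate, 8.66 kg product B

With a, b = kg per 100 m² of potassium nitrate and product B:
N: 0.13·a + 0.19·b = 1.8
K₂O: 0.44·a + 0.09·b = 1.3
Eliminate b: (row1) − 0.19/0.09·(row2) → -0.798889·a = -0.944444, so a = 1.1822.
Then b = (1.3 − 0.44·1.1822) / 0.09 = 8.66481.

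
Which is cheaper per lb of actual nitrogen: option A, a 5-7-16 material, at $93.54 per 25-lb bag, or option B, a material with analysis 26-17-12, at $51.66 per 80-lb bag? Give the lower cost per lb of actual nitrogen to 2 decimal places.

option A: N per bag = 25 × 5% = 1.25 lb; cost = 93.54 / 1.25 = $74.8320/lb N.
option B: N per bag = 80 × 26% = 20.8 lb; cost = 51.66 / 20.8 = $2.4837/lb N.
option B is cheaper.

$2.48 per lb N (option B)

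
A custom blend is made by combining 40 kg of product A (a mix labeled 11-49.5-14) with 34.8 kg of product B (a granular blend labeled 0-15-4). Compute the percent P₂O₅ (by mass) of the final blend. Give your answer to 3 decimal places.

33.449% P₂O₅

Total mass = 40 + 34.8 = 74.8 kg.
P₂O₅ mass = 49.5%×40 + 15%×34.8 = 25.02 kg.
% P₂O₅ = 25.02 / 74.8 = 33.4492%.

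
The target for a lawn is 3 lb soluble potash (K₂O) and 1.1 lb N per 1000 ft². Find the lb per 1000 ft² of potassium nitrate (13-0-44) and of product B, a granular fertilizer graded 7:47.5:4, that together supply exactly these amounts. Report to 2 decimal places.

6.48 lb potassium nitrate, 3.67 lb product B

Per-1000 ft² balance (a = potassium nitrate, b = product B):
K₂O: 0.44·a + 0.04·b = 3
N: 0.13·a + 0.07·b = 1.1
Solving simultaneously: a = 6.48437, b = 3.67188.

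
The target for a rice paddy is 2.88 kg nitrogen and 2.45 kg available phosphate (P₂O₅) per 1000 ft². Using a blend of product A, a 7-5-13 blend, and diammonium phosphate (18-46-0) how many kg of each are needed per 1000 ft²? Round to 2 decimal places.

38.09 kg product A, 1.19 kg diammonium phosphate

Per-1000 ft² balance (a = product A, b = diammonium phosphate):
N: 0.07·a + 0.18·b = 2.88
P₂O₅: 0.05·a + 0.46·b = 2.45
From row1: a = (2.88 − 0.18·b) / 0.07.
Into row2: 0.05·(2.88 − 0.18·b)/0.07 + 0.46·b = 2.45 → b = 1.18534, a = 38.0948.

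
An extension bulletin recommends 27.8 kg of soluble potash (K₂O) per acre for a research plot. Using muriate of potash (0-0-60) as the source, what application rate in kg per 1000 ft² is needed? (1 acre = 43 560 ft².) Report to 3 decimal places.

1.064 kg of product per thousand sq ft

Product per acre = 27.8 / 60% = 46.3333 kg.
Convert to per 1000 ft²: 46.3333 × 0.0229568 = 1.06367 kg.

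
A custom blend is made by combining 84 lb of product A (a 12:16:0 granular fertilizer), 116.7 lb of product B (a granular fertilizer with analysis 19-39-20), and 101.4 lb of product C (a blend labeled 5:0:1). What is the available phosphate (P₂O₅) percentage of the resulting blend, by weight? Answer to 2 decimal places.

19.51% P₂O₅

Total mass = 84 + 116.7 + 101.4 = 302.1 lb.
P₂O₅ mass = 16%×84 + 39%×116.7 + 0%×101.4 = 58.953 lb.
% P₂O₅ = 58.953 / 302.1 = 19.5144%.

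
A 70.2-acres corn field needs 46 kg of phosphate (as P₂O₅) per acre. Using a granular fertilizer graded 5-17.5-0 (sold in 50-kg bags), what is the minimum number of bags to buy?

Product per acre = 46 / 17.5% = 262.857 kg.
Total product = 262.857 × 70.2 = 18452.6 kg.
Bags = ⌈18452.6 / 50⌉ = 370.

370 bags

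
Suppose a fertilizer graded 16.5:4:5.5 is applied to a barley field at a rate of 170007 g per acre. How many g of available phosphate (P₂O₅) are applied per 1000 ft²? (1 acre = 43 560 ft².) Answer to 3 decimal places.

156.113 g P₂O₅ per thousand sq ft

P₂O₅ per acre = 170007 × 4% = 6800.28 g.
Convert to per 1000 ft²: 6800.28 × 0.0229568 = 156.1129 g.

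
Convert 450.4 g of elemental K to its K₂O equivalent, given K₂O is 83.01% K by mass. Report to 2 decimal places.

K₂O = 450.4 / 0.8301 = 542.585 g.

542.59 g K₂O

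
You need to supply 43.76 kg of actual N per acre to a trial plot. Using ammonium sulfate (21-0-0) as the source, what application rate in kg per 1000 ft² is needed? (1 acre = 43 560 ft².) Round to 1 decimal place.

Product per acre = 43.76 / 21% = 208.381 kg.
Convert to per 1000 ft²: 208.381 × 0.0229568 = 4.78377 kg.

4.8 kg of product per thousand sq ft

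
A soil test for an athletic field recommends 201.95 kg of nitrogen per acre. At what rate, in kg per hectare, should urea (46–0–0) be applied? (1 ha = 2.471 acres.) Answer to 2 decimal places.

Product per acre = 201.95 / 46% = 439.022 kg.
Convert to per hectare: 439.022 × 2.471 = 1084.823 kg.

1084.82 kg of product per hectare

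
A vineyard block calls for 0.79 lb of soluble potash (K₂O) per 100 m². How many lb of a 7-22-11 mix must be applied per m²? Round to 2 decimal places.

0.07 lb of product per sq m

Product per 100 m² = 0.79 / 11% = 7.18182 lb.
Convert to per m²: 7.18182 × 0.01 = 0.0718182 lb.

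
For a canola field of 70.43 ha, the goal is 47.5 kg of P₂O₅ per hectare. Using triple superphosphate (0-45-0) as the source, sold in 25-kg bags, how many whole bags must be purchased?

298 bags

Product per hectare = 47.5 / 45% = 105.556 kg.
Total product = 105.556 × 70.43 = 7434.28 kg.
Bags = ⌈7434.28 / 25⌉ = 298.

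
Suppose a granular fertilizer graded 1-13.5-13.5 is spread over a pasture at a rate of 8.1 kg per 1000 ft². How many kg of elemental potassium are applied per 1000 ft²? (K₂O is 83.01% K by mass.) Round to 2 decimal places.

0.91 kg K per thousand sq ft

K₂O per 1000 ft² = 8.1 × 13.5% = 1.0935 kg.
Elemental K = 1.0935 × 0.8301 = 0.907714 kg per 1000 ft².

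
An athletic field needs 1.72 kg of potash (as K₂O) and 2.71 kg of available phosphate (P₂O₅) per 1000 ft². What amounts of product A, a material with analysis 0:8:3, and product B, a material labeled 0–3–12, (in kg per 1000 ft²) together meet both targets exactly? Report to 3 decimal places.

With a, b = kg per 1000 ft² of product A and product B:
K₂O: 0.03·a + 0.12·b = 1.72
P₂O₅: 0.08·a + 0.03·b = 2.71
Eliminate b: (row1) − 0.12/0.03·(row2) → -0.29·a = -9.12, so a = 31.4483.
Then b = (2.71 − 0.08·31.4483) / 0.03 = 6.47126.

31.448 kg product A, 6.471 kg product B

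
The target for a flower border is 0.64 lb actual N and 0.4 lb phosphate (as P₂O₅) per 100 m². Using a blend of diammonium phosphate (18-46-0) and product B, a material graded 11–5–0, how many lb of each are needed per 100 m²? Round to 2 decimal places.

0.29 lb diammonium phosphate, 5.35 lb product B

Let a = lb of diammonium phosphate, b = lb of product B (per 100 m²).
N: 0.18·a + 0.11·b = 0.64
P₂O₅: 0.46·a + 0.05·b = 0.4
From row1: a = (0.64 − 0.11·b) / 0.18.
Into row2: 0.46·(0.64 − 0.11·b)/0.18 + 0.05·b = 0.4 → b = 5.34615, a = 0.288462.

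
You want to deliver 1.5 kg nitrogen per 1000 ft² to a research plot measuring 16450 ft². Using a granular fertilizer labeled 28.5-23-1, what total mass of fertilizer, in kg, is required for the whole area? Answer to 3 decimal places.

86.579 kg

Product per 1000 ft² = 1.5 / 28.5% = 5.26316 kg.
Total product = 5.26316 × 16450 / 1000 = 86.5789 kg.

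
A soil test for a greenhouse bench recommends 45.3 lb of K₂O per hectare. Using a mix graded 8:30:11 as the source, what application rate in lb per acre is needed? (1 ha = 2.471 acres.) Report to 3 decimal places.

Product per hectare = 45.3 / 11% = 411.818 lb.
Convert to per acre: 411.818 × 0.404694 = 166.6605 lb.

166.661 lb of product per acre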